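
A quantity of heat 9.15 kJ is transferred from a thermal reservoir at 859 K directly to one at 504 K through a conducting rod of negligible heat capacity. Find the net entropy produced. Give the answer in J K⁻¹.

ΔS_total = 7.5 J/K

ΔS_hot = −Q/T_H = −9150/859 = -10.65 J/K and ΔS_cold = +Q/T_C = 9150/504 = 18.15 J/K.
ΔS_total = -10.65 + 18.15 = 7.5 J/K, positive as the second law requires.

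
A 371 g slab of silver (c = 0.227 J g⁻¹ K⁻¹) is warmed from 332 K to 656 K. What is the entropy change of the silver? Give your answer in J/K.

ΔS = ∫dQ_rev/T = m c ln(T₂/T₁) = 371 × 0.227 × ln(656/332) = 57.4 J/K.

ΔS = 57.4 J/K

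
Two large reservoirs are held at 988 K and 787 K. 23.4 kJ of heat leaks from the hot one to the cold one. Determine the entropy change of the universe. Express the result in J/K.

ΔS_total = 6.05 J/K

ΔS_hot = −Q/T_H = −23400/988 = -23.68 J/K and ΔS_cold = +Q/T_C = 23400/787 = 29.73 J/K.
ΔS_total = -23.68 + 29.73 = 6.05 J/K, positive as the second law requires.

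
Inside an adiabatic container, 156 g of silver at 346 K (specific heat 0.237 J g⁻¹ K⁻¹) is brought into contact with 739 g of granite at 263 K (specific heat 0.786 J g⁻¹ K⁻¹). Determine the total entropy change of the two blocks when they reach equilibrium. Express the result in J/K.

ΔS_total = 1.42 J/K

Energy balance: T_f = (m₁c₁T₁ + m₂c₂T₂)/(m₁c₁ + m₂c₂) = 267.97 K.
ΔS₁ = m₁c₁ ln(T_f/T₁) = 36.972 × ln(267.97/346) = -9.449 J/K.
ΔS₂ = m₂c₂ ln(T_f/T₂) = 580.854 × ln(267.97/263) = 10.87 J/K.
ΔS_total = -9.449 + 10.87 = 1.42 J/K.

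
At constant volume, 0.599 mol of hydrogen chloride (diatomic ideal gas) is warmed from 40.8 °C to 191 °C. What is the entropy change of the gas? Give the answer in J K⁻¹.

ΔS = 4.87 J/K

In kelvin: T₁ = 313.95 K, T₂ = 464.15 K. At constant volume, ΔS = nC_V ln(T₂/T₁) with C_V = 5R/2 = 20.79 J mol⁻¹ K⁻¹.
ΔS = 0.599 × 20.79 × ln(464.15/313.95) = 4.87 J/K.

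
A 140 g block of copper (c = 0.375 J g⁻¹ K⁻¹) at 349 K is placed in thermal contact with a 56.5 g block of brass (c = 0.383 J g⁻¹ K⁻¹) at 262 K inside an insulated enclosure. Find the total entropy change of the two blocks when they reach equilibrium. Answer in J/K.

ΔS_total = 0.604 J/K

Energy balance: T_f = (m₁c₁T₁ + m₂c₂T₂)/(m₁c₁ + m₂c₂) = 323.61 K.
ΔS₁ = m₁c₁ ln(T_f/T₁) = 52.5 × ln(323.61/349) = -3.966 J/K.
ΔS₂ = m₂c₂ ln(T_f/T₂) = 21.6395 × ln(323.61/262) = 4.57 J/K.
ΔS_total = -3.966 + 4.57 = 0.604 J/K.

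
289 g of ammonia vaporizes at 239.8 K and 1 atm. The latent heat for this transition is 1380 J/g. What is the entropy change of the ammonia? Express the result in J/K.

ΔS = 1660 J/K

Heat absorbed by the substance: Q = mL = 289 × 1380 = 398820 J.
At constant T, ΔS = Q_rev/T = 398820 / 239.8 = 1660 J/K.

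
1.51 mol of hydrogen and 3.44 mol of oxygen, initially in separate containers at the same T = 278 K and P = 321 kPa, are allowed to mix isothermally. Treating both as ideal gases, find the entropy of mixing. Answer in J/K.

ΔS_mix = 25.3 J/K

Mole fractions: x_A = 1.51/4.95 = 0.305, x_B = 0.695.
ΔS_mix = −R(n_A ln x_A + n_B ln x_B) = −8.314 × (1.51 ln 0.305 + 3.44 ln 0.695) = 25.3 J/K.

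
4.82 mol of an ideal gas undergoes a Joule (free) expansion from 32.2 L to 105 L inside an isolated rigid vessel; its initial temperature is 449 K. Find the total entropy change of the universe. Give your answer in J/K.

ΔS_universe = 47.4 J/K

No heat is exchanged and no work is done, so the ideal-gas temperature stays constant.
Entropy is a state function; using a reversible isothermal path, ΔS_gas = nR ln(V₂/V₁) = 4.82 × 8.314 × ln(105/32.2) = 47.4 J/K.
The insulated surroundings exchange no heat, so ΔS_surr = 0 and ΔS_universe = ΔS_gas.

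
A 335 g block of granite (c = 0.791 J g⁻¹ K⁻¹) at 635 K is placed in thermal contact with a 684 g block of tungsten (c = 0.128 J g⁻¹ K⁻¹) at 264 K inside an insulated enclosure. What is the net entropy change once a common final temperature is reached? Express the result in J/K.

Energy balance: T_f = (m₁c₁T₁ + m₂c₂T₂)/(m₁c₁ + m₂c₂) = 542.86 K.
ΔS₁ = m₁c₁ ln(T_f/T₁) = 264.985 × ln(542.86/635) = -41.54 J/K.
ΔS₂ = m₂c₂ ln(T_f/T₂) = 87.552 × ln(542.86/264) = 63.12 J/K.
ΔS_total = -41.54 + 63.12 = 21.6 J/K.

ΔS_total = 21.6 J/K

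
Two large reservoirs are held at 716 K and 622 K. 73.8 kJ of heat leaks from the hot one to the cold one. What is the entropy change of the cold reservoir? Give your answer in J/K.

The cold reservoir gains heat Q, so ΔS_cold = +Q/T_C = 73800/622 = 119 J/K.

ΔS_cold = 119 J/K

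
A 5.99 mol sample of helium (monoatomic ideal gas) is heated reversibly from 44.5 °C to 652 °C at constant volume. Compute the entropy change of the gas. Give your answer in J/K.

ΔS = 79.9 J/K

In kelvin: T₁ = 317.65 K, T₂ = 925.15 K. At constant volume, ΔS = nC_V ln(T₂/T₁) with C_V = 3R/2 = 12.47 J mol⁻¹ K⁻¹.
ΔS = 5.99 × 12.47 × ln(925.15/317.65) = 79.9 J/K.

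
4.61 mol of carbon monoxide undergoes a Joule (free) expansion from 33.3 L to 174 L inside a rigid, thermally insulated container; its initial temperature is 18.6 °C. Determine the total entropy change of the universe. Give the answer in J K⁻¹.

No heat is exchanged and no work is done, so the ideal-gas temperature stays constant.
Entropy is a state function; using a reversible isothermal path, ΔS_gas = nR ln(V₂/V₁) = 4.61 × 8.314 × ln(174/33.3) = 63.4 J/K.
The insulated surroundings exchange no heat, so ΔS_surr = 0 and ΔS_universe = ΔS_gas.

ΔS_universe = 63.4 J/K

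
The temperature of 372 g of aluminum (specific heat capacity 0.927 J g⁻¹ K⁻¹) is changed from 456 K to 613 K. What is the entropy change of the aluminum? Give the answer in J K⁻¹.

ΔS = 102 J/K

ΔS = ∫dQ_rev/T = m c ln(T₂/T₁) = 372 × 0.927 × ln(613/456) = 102 J/K.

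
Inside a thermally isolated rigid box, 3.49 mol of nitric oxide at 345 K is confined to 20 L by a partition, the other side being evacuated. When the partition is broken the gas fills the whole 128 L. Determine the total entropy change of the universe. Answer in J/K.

No heat is exchanged and no work is done, so the ideal-gas temperature stays constant.
Entropy is a state function; using a reversible isothermal path, ΔS_gas = nR ln(V₂/V₁) = 3.49 × 8.314 × ln(128/20) = 53.9 J/K.
The insulated surroundings exchange no heat, so ΔS_surr = 0 and ΔS_universe = ΔS_gas.

ΔS_universe = 53.9 J/K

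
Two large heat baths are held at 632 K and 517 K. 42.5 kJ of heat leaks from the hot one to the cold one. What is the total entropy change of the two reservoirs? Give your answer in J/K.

ΔS_hot = −Q/T_H = −42500/632 = -67.25 J/K and ΔS_cold = +Q/T_C = 42500/517 = 82.21 J/K.
ΔS_total = -67.25 + 82.21 = 15 J/K, positive as the second law requires.

ΔS_total = 15 J/K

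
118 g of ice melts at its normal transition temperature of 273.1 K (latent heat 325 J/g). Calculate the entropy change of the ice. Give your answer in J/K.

ΔS = 140 J/K

Heat absorbed by the substance: Q = mL = 118 × 325 = 38350 J.
At constant T, ΔS = Q_rev/T = 38350 / 273.1 = 140 J/K.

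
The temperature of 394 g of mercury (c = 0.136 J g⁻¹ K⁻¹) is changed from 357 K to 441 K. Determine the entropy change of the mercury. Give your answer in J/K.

ΔS = 11.3 J/K

ΔS = ∫dQ_rev/T = m c ln(T₂/T₁) = 394 × 0.136 × ln(441/357) = 11.3 J/K.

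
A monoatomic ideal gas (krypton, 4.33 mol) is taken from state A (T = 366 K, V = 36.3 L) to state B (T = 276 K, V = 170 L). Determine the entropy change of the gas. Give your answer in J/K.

Entropy is a state function: ΔS = nC_V ln(T₂/T₁) + nR ln(V₂/V₁), with C_V = 3R/2 = 12.47 J mol⁻¹ K⁻¹ for a monoatomic ideal gas.
ΔS = 4.33 × [12.47 × ln(276/366) + 8.314 × ln(170/36.3)] = 40.3 J/K.

ΔS = 40.3 J/K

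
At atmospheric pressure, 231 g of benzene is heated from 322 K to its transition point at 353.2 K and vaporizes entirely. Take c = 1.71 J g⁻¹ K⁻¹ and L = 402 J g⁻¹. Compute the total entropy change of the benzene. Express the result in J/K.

ΔS = 299 J/K

Warming step: ΔS₁ = m c ln(T_tr/T_i) = 231 × 1.71 × ln(353.2/322) = 36.53 J/K.
Phase change: ΔS₂ = +mL/T_tr = 231 × 402 / 353.2 = 262.9 J/K.
ΔS_total = (36.53) + (262.9) = 299 J/K.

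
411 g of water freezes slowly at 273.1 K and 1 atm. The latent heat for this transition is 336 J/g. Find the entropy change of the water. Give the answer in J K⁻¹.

ΔS = -506 J/K

Heat released by the substance: Q = −mL = −411 × 336 = −138096 J.
At constant T, ΔS = Q_rev/T = −138096 / 273.1 = -506 J/K.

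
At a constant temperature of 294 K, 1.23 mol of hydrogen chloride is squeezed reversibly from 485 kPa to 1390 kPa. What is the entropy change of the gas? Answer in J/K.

ΔS_gas = -10.8 J/K

For an isothermal ideal gas ΔS_gas = nR ln(P₁/P₂) = 1.23 × 8.314 × ln(485/1390) = -10.8 J/K.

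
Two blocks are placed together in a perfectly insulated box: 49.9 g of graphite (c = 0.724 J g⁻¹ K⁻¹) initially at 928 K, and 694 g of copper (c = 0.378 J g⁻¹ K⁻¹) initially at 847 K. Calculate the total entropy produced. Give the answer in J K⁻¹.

ΔS_total = 0.136 J/K

Energy balance: T_f = (m₁c₁T₁ + m₂c₂T₂)/(m₁c₁ + m₂c₂) = 856.8 K.
ΔS₁ = m₁c₁ ln(T_f/T₁) = 36.1276 × ln(856.8/928) = -2.88376 J/K.
ΔS₂ = m₂c₂ ln(T_f/T₂) = 262.332 × ln(856.8/847) = 3.01929 J/K.
ΔS_total = -2.88376 + 3.01929 = 0.136 J/K.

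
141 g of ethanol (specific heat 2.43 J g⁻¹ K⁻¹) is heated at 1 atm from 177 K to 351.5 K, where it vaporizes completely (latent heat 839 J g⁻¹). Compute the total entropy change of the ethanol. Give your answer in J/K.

ΔS = 572 J/K

Warming step: ΔS₁ = m c ln(T_tr/T_i) = 141 × 2.43 × ln(351.5/177) = 235.1 J/K.
Phase change: ΔS₂ = +mL/T_tr = 141 × 839 / 351.5 = 336.6 J/K.
ΔS_total = (235.1) + (336.6) = 572 J/K.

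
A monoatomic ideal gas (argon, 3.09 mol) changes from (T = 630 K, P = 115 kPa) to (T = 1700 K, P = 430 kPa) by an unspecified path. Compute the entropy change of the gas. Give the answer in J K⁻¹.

ΔS = 29.9 J/K

ΔS = nC_p ln(T₂/T₁) − nR ln(P₂/P₁), with C_p = 5R/2 = 20.79 J mol⁻¹ K⁻¹ for a monoatomic ideal gas.
ΔS = 3.09 × [20.79 × ln(1700/630) − 8.314 × ln(430/115)] = 29.9 J/K.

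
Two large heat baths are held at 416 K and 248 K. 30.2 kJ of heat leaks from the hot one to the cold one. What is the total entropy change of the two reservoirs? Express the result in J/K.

ΔS_hot = −Q/T_H = −30200/416 = -72.6 J/K and ΔS_cold = +Q/T_C = 30200/248 = 121.8 J/K.
ΔS_total = -72.6 + 121.8 = 49.2 J/K, positive as the second law requires.

ΔS_total = 49.2 J/K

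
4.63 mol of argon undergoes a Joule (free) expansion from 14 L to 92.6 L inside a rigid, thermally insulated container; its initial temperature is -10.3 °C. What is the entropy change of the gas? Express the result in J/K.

No heat is exchanged and no work is done, so the ideal-gas temperature stays constant.
Entropy is a state function; using a reversible isothermal path, ΔS_gas = nR ln(V₂/V₁) = 4.63 × 8.314 × ln(92.6/14) = 72.7 J/K.

ΔS_gas = 72.7 J/K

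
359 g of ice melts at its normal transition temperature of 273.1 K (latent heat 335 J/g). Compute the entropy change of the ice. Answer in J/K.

Heat absorbed by the substance: Q = mL = 359 × 335 = 120265 J.
At constant T, ΔS = Q_rev/T = 120265 / 273.1 = 440 J/K.

ΔS = 440 J/K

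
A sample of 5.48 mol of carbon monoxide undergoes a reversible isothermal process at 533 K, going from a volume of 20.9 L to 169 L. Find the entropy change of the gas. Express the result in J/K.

For an isothermal ideal gas ΔS_gas = nR ln(V₂/V₁) = 5.48 × 8.314 × ln(169/20.9) = 95.2 J/K.

ΔS_gas = 95.2 J/K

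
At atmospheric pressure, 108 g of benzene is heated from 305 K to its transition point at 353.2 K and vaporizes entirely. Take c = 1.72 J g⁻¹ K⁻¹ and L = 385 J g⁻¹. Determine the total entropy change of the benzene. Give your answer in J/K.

Warming step: ΔS₁ = m c ln(T_tr/T_i) = 108 × 1.72 × ln(353.2/305) = 27.26 J/K.
Phase change: ΔS₂ = +mL/T_tr = 108 × 385 / 353.2 = 117.7 J/K.
ΔS_total = (27.26) + (117.7) = 145 J/K.

ΔS = 145 J/K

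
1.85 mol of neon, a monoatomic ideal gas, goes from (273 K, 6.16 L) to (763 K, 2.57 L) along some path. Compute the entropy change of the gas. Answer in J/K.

ΔS = 10.3 J/K

Entropy is a state function: ΔS = nC_V ln(T₂/T₁) + nR ln(V₂/V₁), with C_V = 3R/2 = 12.47 J mol⁻¹ K⁻¹ for a monoatomic ideal gas.
ΔS = 1.85 × [12.47 × ln(763/273) + 8.314 × ln(2.57/6.16)] = 10.3 J/K.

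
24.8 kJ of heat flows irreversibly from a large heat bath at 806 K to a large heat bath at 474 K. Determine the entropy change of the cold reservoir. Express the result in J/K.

ΔS_cold = 52.3 J/K

The cold reservoir gains heat Q, so ΔS_cold = +Q/T_C = 24800/474 = 52.3 J/K.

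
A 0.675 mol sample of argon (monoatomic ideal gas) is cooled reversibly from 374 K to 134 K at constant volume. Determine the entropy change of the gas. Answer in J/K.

ΔS = -8.64 J/K

At constant volume, ΔS = nC_V ln(T₂/T₁) with C_V = 3R/2 = 12.47 J mol⁻¹ K⁻¹.
ΔS = 0.675 × 12.47 × ln(134/374) = -8.64 J/K.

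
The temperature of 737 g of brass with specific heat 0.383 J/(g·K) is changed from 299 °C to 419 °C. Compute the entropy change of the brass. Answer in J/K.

In kelvin: T₁ = 572.15 K, T₂ = 692.15 K. ΔS = ∫dQ_rev/T = m c ln(T₂/T₁) = 737 × 0.383 × ln(692.15/572.15) = 53.7 J/K.

ΔS = 53.7 J/K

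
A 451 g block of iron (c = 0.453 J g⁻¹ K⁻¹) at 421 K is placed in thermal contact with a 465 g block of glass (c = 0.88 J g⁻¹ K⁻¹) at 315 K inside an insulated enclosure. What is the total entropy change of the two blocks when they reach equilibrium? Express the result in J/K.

ΔS_total = 5.9 J/K

Energy balance: T_f = (m₁c₁T₁ + m₂c₂T₂)/(m₁c₁ + m₂c₂) = 350.3 K.
ΔS₁ = m₁c₁ ln(T_f/T₁) = 204.303 × ln(350.3/421) = -37.56 J/K.
ΔS₂ = m₂c₂ ln(T_f/T₂) = 409.2 × ln(350.3/315) = 43.46 J/K.
ΔS_total = -37.56 + 43.46 = 5.9 J/K.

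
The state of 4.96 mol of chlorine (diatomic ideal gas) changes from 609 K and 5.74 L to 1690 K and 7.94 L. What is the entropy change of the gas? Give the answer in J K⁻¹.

Entropy is a state function: ΔS = nC_V ln(T₂/T₁) + nR ln(V₂/V₁), with C_V = 5R/2 = 20.79 J mol⁻¹ K⁻¹ for a diatomic ideal gas.
ΔS = 4.96 × [20.79 × ln(1690/609) + 8.314 × ln(7.94/5.74)] = 119 J/K.

ΔS = 119 J/K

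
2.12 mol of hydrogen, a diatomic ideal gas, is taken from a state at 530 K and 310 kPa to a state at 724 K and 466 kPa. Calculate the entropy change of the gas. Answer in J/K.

ΔS = nC_p ln(T₂/T₁) − nR ln(P₂/P₁), with C_p = 7R/2 = 29.1 J mol⁻¹ K⁻¹ for a diatomic ideal gas.
ΔS = 2.12 × [29.1 × ln(724/530) − 8.314 × ln(466/310)] = 12.1 J/K.

ΔS = 12.1 J/K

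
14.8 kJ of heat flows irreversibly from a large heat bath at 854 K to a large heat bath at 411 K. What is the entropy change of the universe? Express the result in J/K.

ΔS_total = 18.7 J/K

ΔS_hot = −Q/T_H = −14800/854 = -17.33 J/K and ΔS_cold = +Q/T_C = 14800/411 = 36.01 J/K.
ΔS_total = -17.33 + 36.01 = 18.7 J/K, positive as the second law requires.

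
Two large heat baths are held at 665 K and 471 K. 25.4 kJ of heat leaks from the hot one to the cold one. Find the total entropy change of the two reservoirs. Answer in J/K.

ΔS_total = 15.7 J/K

ΔS_hot = −Q/T_H = −25400/665 = -38.2 J/K and ΔS_cold = +Q/T_C = 25400/471 = 53.93 J/K.
ΔS_total = -38.2 + 53.93 = 15.7 J/K, positive as the second law requires.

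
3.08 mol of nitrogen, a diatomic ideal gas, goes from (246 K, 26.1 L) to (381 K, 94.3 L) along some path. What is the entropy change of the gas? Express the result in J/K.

Entropy is a state function: ΔS = nC_V ln(T₂/T₁) + nR ln(V₂/V₁), with C_V = 5R/2 = 20.79 J mol⁻¹ K⁻¹ for a diatomic ideal gas.
ΔS = 3.08 × [20.79 × ln(381/246) + 8.314 × ln(94.3/26.1)] = 60.9 J/K.

ΔS = 60.9 J/K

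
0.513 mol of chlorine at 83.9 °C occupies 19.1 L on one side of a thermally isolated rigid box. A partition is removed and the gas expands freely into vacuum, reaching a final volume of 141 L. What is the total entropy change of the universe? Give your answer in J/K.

ΔS_universe = 8.53 J/K

For an ideal gas in free expansion Q = 0 and W = 0, so T is unchanged.
Entropy is a state function; using a reversible isothermal path, ΔS_gas = nR ln(V₂/V₁) = 0.513 × 8.314 × ln(141/19.1) = 8.53 J/K.
The insulated surroundings exchange no heat, so ΔS_surr = 0 and ΔS_universe = ΔS_gas.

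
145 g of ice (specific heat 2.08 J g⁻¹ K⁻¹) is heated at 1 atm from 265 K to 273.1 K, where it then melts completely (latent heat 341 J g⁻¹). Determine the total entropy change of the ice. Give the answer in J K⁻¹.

Warming step: ΔS₁ = m c ln(T_tr/T_i) = 145 × 2.08 × ln(273.1/265) = 9.081 J/K.
Phase change: ΔS₂ = +mL/T_tr = 145 × 341 / 273.1 = 181.1 J/K.
ΔS_total = (9.081) + (181.1) = 190 J/K.

ΔS = 190 J/K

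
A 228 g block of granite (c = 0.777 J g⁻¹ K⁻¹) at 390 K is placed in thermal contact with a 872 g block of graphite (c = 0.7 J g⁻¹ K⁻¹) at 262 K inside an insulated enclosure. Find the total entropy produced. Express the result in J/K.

ΔS_total = 11.6 J/K

Energy balance: T_f = (m₁c₁T₁ + m₂c₂T₂)/(m₁c₁ + m₂c₂) = 290.79 K.
ΔS₁ = m₁c₁ ln(T_f/T₁) = 177.156 × ln(290.79/390) = -52 J/K.
ΔS₂ = m₂c₂ ln(T_f/T₂) = 610.4 × ln(290.79/262) = 63.64 J/K.
ΔS_total = -52 + 63.64 = 11.6 J/K.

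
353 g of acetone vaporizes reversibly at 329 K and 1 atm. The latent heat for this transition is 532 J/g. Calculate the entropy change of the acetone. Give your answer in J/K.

ΔS = 571 J/K

Heat absorbed by the substance: Q = mL = 353 × 532 = 187796 J.
At constant T, ΔS = Q_rev/T = 187796 / 329 = 571 J/K.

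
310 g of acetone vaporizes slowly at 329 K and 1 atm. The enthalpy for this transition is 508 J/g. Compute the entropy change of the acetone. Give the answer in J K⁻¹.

Heat absorbed by the substance: Q = mL = 310 × 508 = 157480 J.
At constant T, ΔS = Q_rev/T = 157480 / 329 = 479 J/K.

ΔS = 479 J/K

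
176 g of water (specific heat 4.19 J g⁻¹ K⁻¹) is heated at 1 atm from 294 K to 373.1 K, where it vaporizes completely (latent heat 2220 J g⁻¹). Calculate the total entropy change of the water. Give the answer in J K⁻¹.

ΔS = 1220 J/K

Warming step: ΔS₁ = m c ln(T_tr/T_i) = 176 × 4.19 × ln(373.1/294) = 175.7 J/K.
Phase change: ΔS₂ = +mL/T_tr = 176 × 2220 / 373.1 = 1047 J/K.
ΔS_total = (175.7) + (1047) = 1220 J/K.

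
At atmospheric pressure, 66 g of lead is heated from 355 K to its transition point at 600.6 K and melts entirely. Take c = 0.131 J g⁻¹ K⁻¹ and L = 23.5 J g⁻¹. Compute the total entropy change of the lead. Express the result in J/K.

ΔS = 7.13 J/K

Warming step: ΔS₁ = m c ln(T_tr/T_i) = 66 × 0.131 × ln(600.6/355) = 4.546 J/K.
Phase change: ΔS₂ = +mL/T_tr = 66 × 23.5 / 600.6 = 2.582 J/K.
ΔS_total = (4.546) + (2.582) = 7.13 J/K.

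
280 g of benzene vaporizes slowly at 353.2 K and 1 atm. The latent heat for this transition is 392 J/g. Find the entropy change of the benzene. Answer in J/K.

ΔS = 311 J/K

Heat absorbed by the substance: Q = mL = 280 × 392 = 109760 J.
At constant T, ΔS = Q_rev/T = 109760 / 353.2 = 311 J/K.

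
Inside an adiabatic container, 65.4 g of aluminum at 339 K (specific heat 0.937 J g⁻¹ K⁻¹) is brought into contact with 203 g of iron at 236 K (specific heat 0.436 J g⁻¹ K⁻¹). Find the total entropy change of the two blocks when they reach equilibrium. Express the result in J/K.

ΔS_total = 2.41 J/K

Energy balance: T_f = (m₁c₁T₁ + m₂c₂T₂)/(m₁c₁ + m₂c₂) = 278.14 K.
ΔS₁ = m₁c₁ ln(T_f/T₁) = 61.2798 × ln(278.14/339) = -12.13 J/K.
ΔS₂ = m₂c₂ ln(T_f/T₂) = 88.508 × ln(278.14/236) = 14.54 J/K.
ΔS_total = -12.13 + 14.54 = 2.41 J/K.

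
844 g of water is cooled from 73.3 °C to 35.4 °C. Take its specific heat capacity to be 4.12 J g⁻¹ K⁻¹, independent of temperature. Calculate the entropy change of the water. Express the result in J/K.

ΔS = -403 J/K

In kelvin: T₁ = 346.45 K, T₂ = 308.55 K. ΔS = ∫dQ_rev/T = m c ln(T₂/T₁) = 844 × 4.12 × ln(308.55/346.45) = -403 J/K.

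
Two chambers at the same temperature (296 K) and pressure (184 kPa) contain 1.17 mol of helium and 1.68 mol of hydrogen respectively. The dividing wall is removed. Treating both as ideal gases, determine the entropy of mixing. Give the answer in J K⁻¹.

Mole fractions: x_A = 1.17/2.85 = 0.411, x_B = 0.589.
ΔS_mix = −R(n_A ln x_A + n_B ln x_B) = −8.314 × (1.17 ln 0.411 + 1.68 ln 0.589) = 16 J/K.

ΔS_mix = 16 J/K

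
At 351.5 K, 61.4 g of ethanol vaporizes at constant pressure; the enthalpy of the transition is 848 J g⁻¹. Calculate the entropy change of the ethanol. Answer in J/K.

Heat absorbed by the substance: Q = mL = 61.4 × 848 = 52067.2 J.
At constant T, ΔS = Q_rev/T = 52067.2 / 351.5 = 148 J/K.

ΔS = 148 J/K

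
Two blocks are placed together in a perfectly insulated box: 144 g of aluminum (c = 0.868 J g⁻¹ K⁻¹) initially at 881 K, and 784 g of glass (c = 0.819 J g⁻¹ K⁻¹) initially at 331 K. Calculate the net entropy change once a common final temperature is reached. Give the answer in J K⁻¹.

ΔS_total = 61.4 J/K

Energy balance: T_f = (m₁c₁T₁ + m₂c₂T₂)/(m₁c₁ + m₂c₂) = 420.62 K.
ΔS₁ = m₁c₁ ln(T_f/T₁) = 124.992 × ln(420.62/881) = -92.41 J/K.
ΔS₂ = m₂c₂ ln(T_f/T₂) = 642.096 × ln(420.62/331) = 153.85 J/K.
ΔS_total = -92.41 + 153.85 = 61.4 J/K.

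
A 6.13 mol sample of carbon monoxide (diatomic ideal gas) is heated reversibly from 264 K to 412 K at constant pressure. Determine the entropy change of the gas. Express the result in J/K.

ΔS = 79.4 J/K

At constant pressure, ΔS = nC_p ln(T₂/T₁) with C_p = 7R/2 = 29.1 J mol⁻¹ K⁻¹.
ΔS = 6.13 × 29.1 × ln(412/264) = 79.4 J/K.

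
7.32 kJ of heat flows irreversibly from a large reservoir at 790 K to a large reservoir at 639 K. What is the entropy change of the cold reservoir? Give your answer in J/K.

The cold reservoir gains heat Q, so ΔS_cold = +Q/T_C = 7320/639 = 11.5 J/K.

ΔS_cold = 11.5 J/K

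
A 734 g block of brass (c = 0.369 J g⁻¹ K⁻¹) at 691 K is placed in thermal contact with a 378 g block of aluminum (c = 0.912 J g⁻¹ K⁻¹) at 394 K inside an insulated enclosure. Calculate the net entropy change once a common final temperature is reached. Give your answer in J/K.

Energy balance: T_f = (m₁c₁T₁ + m₂c₂T₂)/(m₁c₁ + m₂c₂) = 524.68 K.
ΔS₁ = m₁c₁ ln(T_f/T₁) = 270.846 × ln(524.68/691) = -74.58 J/K.
ΔS₂ = m₂c₂ ln(T_f/T₂) = 344.736 × ln(524.68/394) = 98.74 J/K.
ΔS_total = -74.58 + 98.74 = 24.2 J/K.

ΔS_total = 24.2 J/K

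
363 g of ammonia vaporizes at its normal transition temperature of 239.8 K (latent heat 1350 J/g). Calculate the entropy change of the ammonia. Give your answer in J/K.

ΔS = 2040 J/K

Heat absorbed by the substance: Q = mL = 363 × 1350 = 490050 J.
At constant T, ΔS = Q_rev/T = 490050 / 239.8 = 2040 J/K.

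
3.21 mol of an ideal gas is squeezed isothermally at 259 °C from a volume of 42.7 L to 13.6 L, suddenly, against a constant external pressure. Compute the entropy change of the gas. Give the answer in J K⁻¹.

ΔS_gas = -30.5 J/K

Entropy is a state function, so ΔS_gas depends only on the end states.
For an isothermal ideal gas ΔS_gas = nR ln(V₂/V₁) = 3.21 × 8.314 × ln(13.6/42.7) = -30.5 J/K.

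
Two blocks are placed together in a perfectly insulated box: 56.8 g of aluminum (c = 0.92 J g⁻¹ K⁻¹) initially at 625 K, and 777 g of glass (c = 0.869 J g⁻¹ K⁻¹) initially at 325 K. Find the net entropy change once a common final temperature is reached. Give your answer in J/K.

Energy balance: T_f = (m₁c₁T₁ + m₂c₂T₂)/(m₁c₁ + m₂c₂) = 346.55 K.
ΔS₁ = m₁c₁ ln(T_f/T₁) = 52.256 × ln(346.55/625) = -30.82 J/K.
ΔS₂ = m₂c₂ ln(T_f/T₂) = 675.213 × ln(346.55/325) = 43.35 J/K.
ΔS_total = -30.82 + 43.35 = 12.5 J/K.

ΔS_total = 12.5 J/K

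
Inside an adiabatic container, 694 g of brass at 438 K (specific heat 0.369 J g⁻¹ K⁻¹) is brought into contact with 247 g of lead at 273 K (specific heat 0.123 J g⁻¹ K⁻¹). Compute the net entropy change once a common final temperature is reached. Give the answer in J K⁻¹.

Energy balance: T_f = (m₁c₁T₁ + m₂c₂T₂)/(m₁c₁ + m₂c₂) = 420.5 K.
ΔS₁ = m₁c₁ ln(T_f/T₁) = 256.086 × ln(420.5/438) = -10.44 J/K.
ΔS₂ = m₂c₂ ln(T_f/T₂) = 30.381 × ln(420.5/273) = 13.12 J/K.
ΔS_total = -10.44 + 13.12 = 2.68 J/K.

ΔS_total = 2.68 J/K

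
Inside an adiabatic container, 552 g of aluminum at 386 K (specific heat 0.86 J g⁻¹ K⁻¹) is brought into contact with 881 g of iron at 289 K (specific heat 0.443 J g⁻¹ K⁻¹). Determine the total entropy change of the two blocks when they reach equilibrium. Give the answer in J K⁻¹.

ΔS_total = 8.86 J/K

Energy balance: T_f = (m₁c₁T₁ + m₂c₂T₂)/(m₁c₁ + m₂c₂) = 342.23 K.
ΔS₁ = m₁c₁ ln(T_f/T₁) = 474.72 × ln(342.23/386) = -57.129 J/K.
ΔS₂ = m₂c₂ ln(T_f/T₂) = 390.283 × ln(342.23/289) = 65.985 J/K.
ΔS_total = -57.129 + 65.985 = 8.86 J/K.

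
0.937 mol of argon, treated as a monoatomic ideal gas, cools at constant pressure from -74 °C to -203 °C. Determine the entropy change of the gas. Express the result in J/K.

In kelvin: T₁ = 199.15 K, T₂ = 70.15 K. At constant pressure, ΔS = nC_p ln(T₂/T₁) with C_p = 5R/2 = 20.79 J mol⁻¹ K⁻¹.
ΔS = 0.937 × 20.79 × ln(70.15/199.15) = -20.3 J/K.

ΔS = -20.3 J/K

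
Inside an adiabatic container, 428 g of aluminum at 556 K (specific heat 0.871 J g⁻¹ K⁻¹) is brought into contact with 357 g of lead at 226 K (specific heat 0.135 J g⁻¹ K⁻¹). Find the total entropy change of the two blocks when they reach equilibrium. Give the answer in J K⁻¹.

Energy balance: T_f = (m₁c₁T₁ + m₂c₂T₂)/(m₁c₁ + m₂c₂) = 518.22 K.
ΔS₁ = m₁c₁ ln(T_f/T₁) = 372.788 × ln(518.22/556) = -26.23 J/K.
ΔS₂ = m₂c₂ ln(T_f/T₂) = 48.195 × ln(518.22/226) = 40 J/K.
ΔS_total = -26.23 + 40 = 13.8 J/K.

ΔS_total = 13.8 J/K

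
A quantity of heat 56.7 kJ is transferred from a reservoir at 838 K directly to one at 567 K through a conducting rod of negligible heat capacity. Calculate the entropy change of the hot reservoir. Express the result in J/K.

ΔS_hot = -67.7 J/K

The hot reservoir loses heat Q, so ΔS_hot = −Q/T_H = −56700/838 = -67.7 J/K.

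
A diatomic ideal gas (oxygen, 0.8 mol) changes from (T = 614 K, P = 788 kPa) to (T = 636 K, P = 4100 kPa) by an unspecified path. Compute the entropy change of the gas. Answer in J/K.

ΔS = nC_p ln(T₂/T₁) − nR ln(P₂/P₁), with C_p = 7R/2 = 29.1 J mol⁻¹ K⁻¹ for a diatomic ideal gas.
ΔS = 0.8 × [29.1 × ln(636/614) − 8.314 × ln(4100/788)] = -10.1 J/K.

ΔS = -10.1 J/K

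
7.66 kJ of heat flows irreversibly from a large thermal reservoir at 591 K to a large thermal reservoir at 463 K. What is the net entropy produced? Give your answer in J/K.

ΔS_hot = −Q/T_H = −7660/591 = -12.96 J/K and ΔS_cold = +Q/T_C = 7660/463 = 16.54 J/K.
ΔS_total = -12.96 + 16.54 = 3.58 J/K, positive as the second law requires.

ΔS_total = 3.58 J/K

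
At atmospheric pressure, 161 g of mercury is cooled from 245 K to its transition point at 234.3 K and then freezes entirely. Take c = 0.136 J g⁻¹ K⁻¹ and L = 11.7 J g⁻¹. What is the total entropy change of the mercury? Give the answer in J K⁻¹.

Cooling step: ΔS₁ = m c ln(T_tr/T_i) = 161 × 0.136 × ln(234.3/245) = -0.9778 J/K.
Phase change: ΔS₂ = −mL/T_tr = −161 × 11.7 / 234.3 = -8.04 J/K.
ΔS_total = (-0.9778) + (-8.04) = -9.02 J/K.

ΔS = -9.02 J/K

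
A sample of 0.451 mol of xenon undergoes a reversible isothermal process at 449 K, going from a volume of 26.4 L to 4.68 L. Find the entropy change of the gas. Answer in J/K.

For an isothermal ideal gas ΔS_gas = nR ln(V₂/V₁) = 0.451 × 8.314 × ln(4.68/26.4) = -6.49 J/K.

ΔS_gas = -6.49 J/K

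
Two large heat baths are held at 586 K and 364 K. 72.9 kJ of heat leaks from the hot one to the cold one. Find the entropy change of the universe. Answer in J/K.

ΔS_total = 75.9 J/K

ΔS_hot = −Q/T_H = −72900/586 = -124.4 J/K and ΔS_cold = +Q/T_C = 72900/364 = 200.3 J/K.
ΔS_total = -124.4 + 200.3 = 75.9 J/K, positive as the second law requires.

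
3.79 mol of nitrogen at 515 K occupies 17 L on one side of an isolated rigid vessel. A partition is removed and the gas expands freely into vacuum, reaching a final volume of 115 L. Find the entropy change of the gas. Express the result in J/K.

ΔS_gas = 60.2 J/K

For an ideal gas in free expansion Q = 0 and W = 0, so T is unchanged.
Entropy is a state function; using a reversible isothermal path, ΔS_gas = nR ln(V₂/V₁) = 3.79 × 8.314 × ln(115/17) = 60.2 J/K.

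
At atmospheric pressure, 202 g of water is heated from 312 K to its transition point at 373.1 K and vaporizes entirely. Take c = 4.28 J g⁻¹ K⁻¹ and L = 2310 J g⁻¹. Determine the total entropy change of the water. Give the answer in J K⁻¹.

Warming step: ΔS₁ = m c ln(T_tr/T_i) = 202 × 4.28 × ln(373.1/312) = 154.6 J/K.
Phase change: ΔS₂ = +mL/T_tr = 202 × 2310 / 373.1 = 1251 J/K.
ΔS_total = (154.6) + (1251) = 1410 J/K.

ΔS = 1410 J/K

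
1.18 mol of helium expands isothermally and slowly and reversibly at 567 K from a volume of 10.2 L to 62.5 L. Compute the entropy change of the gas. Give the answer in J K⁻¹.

For an isothermal ideal gas ΔS_gas = nR ln(V₂/V₁) = 1.18 × 8.314 × ln(62.5/10.2) = 17.8 J/K.

ΔS_gas = 17.8 J/K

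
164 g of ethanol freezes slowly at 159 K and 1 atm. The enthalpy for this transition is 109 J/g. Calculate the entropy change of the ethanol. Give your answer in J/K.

ΔS = -112 J/K

Heat released by the substance: Q = −mL = −164 × 109 = −17876 J.
At constant T, ΔS = Q_rev/T = −17876 / 159 = -112 J/K.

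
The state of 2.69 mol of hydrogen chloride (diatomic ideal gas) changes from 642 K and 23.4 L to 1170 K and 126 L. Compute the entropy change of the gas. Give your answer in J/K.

ΔS = 71.2 J/K

Entropy is a state function: ΔS = nC_V ln(T₂/T₁) + nR ln(V₂/V₁), with C_V = 5R/2 = 20.79 J mol⁻¹ K⁻¹ for a diatomic ideal gas.
ΔS = 2.69 × [20.79 × ln(1170/642) + 8.314 × ln(126/23.4)] = 71.2 J/K.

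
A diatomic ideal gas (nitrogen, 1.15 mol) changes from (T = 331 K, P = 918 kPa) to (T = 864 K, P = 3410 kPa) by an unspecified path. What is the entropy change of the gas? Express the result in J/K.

ΔS = nC_p ln(T₂/T₁) − nR ln(P₂/P₁), with C_p = 7R/2 = 29.1 J mol⁻¹ K⁻¹ for a diatomic ideal gas.
ΔS = 1.15 × [29.1 × ln(864/331) − 8.314 × ln(3410/918)] = 19.6 J/K.

ΔS = 19.6 J/K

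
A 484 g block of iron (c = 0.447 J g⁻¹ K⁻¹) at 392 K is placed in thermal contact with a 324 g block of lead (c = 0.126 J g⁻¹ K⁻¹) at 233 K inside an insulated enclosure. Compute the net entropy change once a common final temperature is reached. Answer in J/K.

ΔS_total = 4.12 J/K

Energy balance: T_f = (m₁c₁T₁ + m₂c₂T₂)/(m₁c₁ + m₂c₂) = 366.76 K.
ΔS₁ = m₁c₁ ln(T_f/T₁) = 216.348 × ln(366.76/392) = -14.4 J/K.
ΔS₂ = m₂c₂ ln(T_f/T₂) = 40.824 × ln(366.76/233) = 18.52 J/K.
ΔS_total = -14.4 + 18.52 = 4.12 J/K.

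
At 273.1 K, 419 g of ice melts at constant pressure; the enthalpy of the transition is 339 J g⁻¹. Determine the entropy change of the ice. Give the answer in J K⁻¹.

Heat absorbed by the substance: Q = mL = 419 × 339 = 142041 J.
At constant T, ΔS = Q_rev/T = 142041 / 273.1 = 520 J/K.

ΔS = 520 J/K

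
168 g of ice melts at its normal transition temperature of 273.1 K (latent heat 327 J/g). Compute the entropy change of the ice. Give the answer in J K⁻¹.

Heat absorbed by the substance: Q = mL = 168 × 327 = 54936 J.
At constant T, ΔS = Q_rev/T = 54936 / 273.1 = 201 J/K.

ΔS = 201 J/K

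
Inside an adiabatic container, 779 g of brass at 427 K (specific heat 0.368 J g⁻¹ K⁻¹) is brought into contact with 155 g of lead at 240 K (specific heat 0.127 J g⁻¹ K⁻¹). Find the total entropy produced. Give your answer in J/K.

Energy balance: T_f = (m₁c₁T₁ + m₂c₂T₂)/(m₁c₁ + m₂c₂) = 414.98 K.
ΔS₁ = m₁c₁ ln(T_f/T₁) = 286.672 × ln(414.98/427) = -8.183 J/K.
ΔS₂ = m₂c₂ ln(T_f/T₂) = 19.685 × ln(414.98/240) = 10.78 J/K.
ΔS_total = -8.183 + 10.78 = 2.6 J/K.

ΔS_total = 2.6 J/K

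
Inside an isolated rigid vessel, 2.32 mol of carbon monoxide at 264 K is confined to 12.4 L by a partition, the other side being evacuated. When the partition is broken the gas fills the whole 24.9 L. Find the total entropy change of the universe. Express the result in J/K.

No heat is exchanged and no work is done, so the ideal-gas temperature stays constant.
Entropy is a state function; using a reversible isothermal path, ΔS_gas = nR ln(V₂/V₁) = 2.32 × 8.314 × ln(24.9/12.4) = 13.4 J/K.
The insulated surroundings exchange no heat, so ΔS_surr = 0 and ΔS_universe = ΔS_gas.

ΔS_universe = 13.4 J/K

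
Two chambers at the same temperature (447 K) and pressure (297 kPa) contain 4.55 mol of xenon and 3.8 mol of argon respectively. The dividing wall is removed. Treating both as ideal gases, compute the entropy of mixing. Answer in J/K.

ΔS_mix = 47.8 J/K

Mole fractions: x_A = 4.55/8.35 = 0.545, x_B = 0.455.
ΔS_mix = −R(n_A ln x_A + n_B ln x_B) = −8.314 × (4.55 ln 0.545 + 3.8 ln 0.455) = 47.8 J/K.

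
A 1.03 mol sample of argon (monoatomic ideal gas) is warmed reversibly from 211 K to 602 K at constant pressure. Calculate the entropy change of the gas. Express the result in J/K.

ΔS = 22.4 J/K

At constant pressure, ΔS = nC_p ln(T₂/T₁) with C_p = 5R/2 = 20.79 J mol⁻¹ K⁻¹.
ΔS = 1.03 × 20.79 × ln(602/211) = 22.4 J/K.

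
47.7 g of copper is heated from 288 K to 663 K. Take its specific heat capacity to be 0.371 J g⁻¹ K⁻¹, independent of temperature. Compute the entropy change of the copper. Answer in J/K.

ΔS = ∫dQ_rev/T = m c ln(T₂/T₁) = 47.7 × 0.371 × ln(663/288) = 14.8 J/K.

ΔS = 14.8 J/K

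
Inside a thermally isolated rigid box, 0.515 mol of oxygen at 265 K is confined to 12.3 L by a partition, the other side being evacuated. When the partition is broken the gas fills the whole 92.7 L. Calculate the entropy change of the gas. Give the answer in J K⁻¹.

ΔS_gas = 8.65 J/K

For an ideal gas in free expansion Q = 0 and W = 0, so T is unchanged.
Entropy is a state function; using a reversible isothermal path, ΔS_gas = nR ln(V₂/V₁) = 0.515 × 8.314 × ln(92.7/12.3) = 8.65 J/K.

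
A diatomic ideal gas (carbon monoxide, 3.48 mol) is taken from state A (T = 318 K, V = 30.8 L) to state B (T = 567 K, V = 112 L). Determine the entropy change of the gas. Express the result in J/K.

Entropy is a state function: ΔS = nC_V ln(T₂/T₁) + nR ln(V₂/V₁), with C_V = 5R/2 = 20.79 J mol⁻¹ K⁻¹ for a diatomic ideal gas.
ΔS = 3.48 × [20.79 × ln(567/318) + 8.314 × ln(112/30.8)] = 79.2 J/K.

ΔS = 79.2 J/K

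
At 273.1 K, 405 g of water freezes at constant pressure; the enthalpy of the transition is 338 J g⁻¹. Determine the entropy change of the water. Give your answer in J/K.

Heat released by the substance: Q = −mL = −405 × 338 = −136890 J.
At constant T, ΔS = Q_rev/T = −136890 / 273.1 = -501 J/K.

ΔS = -501 J/K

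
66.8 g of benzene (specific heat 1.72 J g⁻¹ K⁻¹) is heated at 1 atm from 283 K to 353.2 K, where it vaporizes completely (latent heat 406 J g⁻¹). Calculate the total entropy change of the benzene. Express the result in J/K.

Warming step: ΔS₁ = m c ln(T_tr/T_i) = 66.8 × 1.72 × ln(353.2/283) = 25.46 J/K.
Phase change: ΔS₂ = +mL/T_tr = 66.8 × 406 / 353.2 = 76.79 J/K.
ΔS_total = (25.46) + (76.79) = 102 J/K.

ΔS = 102 J/K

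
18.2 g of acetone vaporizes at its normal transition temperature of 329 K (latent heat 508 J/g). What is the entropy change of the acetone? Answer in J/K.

ΔS = 28.1 J/K

Heat absorbed by the substance: Q = mL = 18.2 × 508 = 9245.6 J.
At constant T, ΔS = Q_rev/T = 9245.6 / 329 = 28.1 J/K.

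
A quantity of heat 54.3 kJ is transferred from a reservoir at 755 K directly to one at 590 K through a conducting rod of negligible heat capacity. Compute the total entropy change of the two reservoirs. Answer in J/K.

ΔS_hot = −Q/T_H = −54300/755 = -71.92 J/K and ΔS_cold = +Q/T_C = 54300/590 = 92.03 J/K.
ΔS_total = -71.92 + 92.03 = 20.1 J/K, positive as the second law requires.

ΔS_total = 20.1 J/K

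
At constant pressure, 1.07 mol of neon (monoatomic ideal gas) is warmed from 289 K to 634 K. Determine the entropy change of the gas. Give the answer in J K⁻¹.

At constant pressure, ΔS = nC_p ln(T₂/T₁) with C_p = 5R/2 = 20.79 J mol⁻¹ K⁻¹.
ΔS = 1.07 × 20.79 × ln(634/289) = 17.5 J/K.

ΔS = 17.5 J/K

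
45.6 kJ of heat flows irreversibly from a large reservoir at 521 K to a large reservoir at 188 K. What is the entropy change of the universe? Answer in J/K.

ΔS_total = 155 J/K

ΔS_hot = −Q/T_H = −45600/521 = -87.52 J/K and ΔS_cold = +Q/T_C = 45600/188 = 242.6 J/K.
ΔS_total = -87.52 + 242.6 = 155 J/K, positive as the second law requires.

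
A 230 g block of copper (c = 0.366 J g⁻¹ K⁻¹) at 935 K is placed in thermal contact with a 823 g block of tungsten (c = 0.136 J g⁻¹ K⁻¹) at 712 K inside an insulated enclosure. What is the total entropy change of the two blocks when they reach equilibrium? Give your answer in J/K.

Energy balance: T_f = (m₁c₁T₁ + m₂c₂T₂)/(m₁c₁ + m₂c₂) = 807.72 K.
ΔS₁ = m₁c₁ ln(T_f/T₁) = 84.18 × ln(807.72/935) = -12.32 J/K.
ΔS₂ = m₂c₂ ln(T_f/T₂) = 111.928 × ln(807.72/712) = 14.12 J/K.
ΔS_total = -12.32 + 14.12 = 1.8 J/K.

ΔS_total = 1.8 J/K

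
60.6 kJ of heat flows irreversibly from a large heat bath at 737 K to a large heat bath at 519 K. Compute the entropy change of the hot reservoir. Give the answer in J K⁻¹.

The hot reservoir loses heat Q, so ΔS_hot = −Q/T_H = −60600/737 = -82.2 J/K.

ΔS_hot = -82.2 J/K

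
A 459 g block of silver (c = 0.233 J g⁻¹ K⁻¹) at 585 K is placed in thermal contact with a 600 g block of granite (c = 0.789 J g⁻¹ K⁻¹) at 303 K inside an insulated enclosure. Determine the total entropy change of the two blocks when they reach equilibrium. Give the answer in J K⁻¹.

ΔS_total = 21.5 J/K

Energy balance: T_f = (m₁c₁T₁ + m₂c₂T₂)/(m₁c₁ + m₂c₂) = 354.97 K.
ΔS₁ = m₁c₁ ln(T_f/T₁) = 106.947 × ln(354.97/585) = -53.43 J/K.
ΔS₂ = m₂c₂ ln(T_f/T₂) = 473.4 × ln(354.97/303) = 74.94 J/K.
ΔS_total = -53.43 + 74.94 = 21.5 J/K.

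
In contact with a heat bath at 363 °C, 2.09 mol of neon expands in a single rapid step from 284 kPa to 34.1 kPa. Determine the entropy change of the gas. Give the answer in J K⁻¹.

Entropy is a state function, so ΔS_gas depends only on the end states.
For an isothermal ideal gas ΔS_gas = nR ln(P₁/P₂) = 2.09 × 8.314 × ln(284/34.1) = 36.8 J/K.

ΔS_gas = 36.8 J/K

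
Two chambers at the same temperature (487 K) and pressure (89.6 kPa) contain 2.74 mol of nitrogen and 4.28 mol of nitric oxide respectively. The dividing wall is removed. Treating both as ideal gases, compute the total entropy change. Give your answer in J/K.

ΔS_mix = 39 J/K

Mole fractions: x_A = 2.74/7.02 = 0.39, x_B = 0.61.
ΔS_mix = −R(n_A ln x_A + n_B ln x_B) = −8.314 × (2.74 ln 0.39 + 4.28 ln 0.61) = 39 J/K.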